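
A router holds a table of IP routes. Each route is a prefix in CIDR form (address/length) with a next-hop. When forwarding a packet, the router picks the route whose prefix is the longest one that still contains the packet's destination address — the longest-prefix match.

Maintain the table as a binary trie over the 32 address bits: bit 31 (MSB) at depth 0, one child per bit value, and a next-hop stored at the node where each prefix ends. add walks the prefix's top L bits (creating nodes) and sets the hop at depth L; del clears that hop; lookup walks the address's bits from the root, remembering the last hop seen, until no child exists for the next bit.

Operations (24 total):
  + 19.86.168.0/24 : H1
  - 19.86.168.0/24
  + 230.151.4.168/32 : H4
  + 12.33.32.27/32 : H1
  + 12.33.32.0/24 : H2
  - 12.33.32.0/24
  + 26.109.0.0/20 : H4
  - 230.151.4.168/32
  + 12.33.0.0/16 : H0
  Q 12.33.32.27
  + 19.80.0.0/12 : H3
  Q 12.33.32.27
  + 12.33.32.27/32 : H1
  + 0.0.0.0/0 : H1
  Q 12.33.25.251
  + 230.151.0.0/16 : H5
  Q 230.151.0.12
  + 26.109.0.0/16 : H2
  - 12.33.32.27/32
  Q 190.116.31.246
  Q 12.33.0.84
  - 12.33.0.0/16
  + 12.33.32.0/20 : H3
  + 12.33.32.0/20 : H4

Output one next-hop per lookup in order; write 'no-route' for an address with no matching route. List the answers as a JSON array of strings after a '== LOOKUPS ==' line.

Process each operation:
  add 19.86.168.0/24 -> H1 at depth 24
  del 19.86.168.0/24 (clear depth 24)
  add 230.151.4.168/32 -> H4 at depth 32
  add 12.33.32.27/32 -> H1 at depth 32
  add 12.33.32.0/24 -> H2 at depth 24
  del 12.33.32.0/24 (clear depth 24)
  add 26.109.0.0/20 -> H4 at depth 20
  del 230.151.4.168/32 (clear depth 32)
  add 12.33.0.0/16 -> H0 at depth 16
  Q 12.33.32.27: descend 00001100001000010010000000011011 ; hops seen [H0,H1] ; pick H1
  add 19.80.0.0/12 -> H3 at depth 12
  Q 12.33.32.27: descend 00001100001000010010000000011011 ; hops seen [H0,H1] ; pick H1
  add 12.33.32.27/32 -> H1 at depth 32
  add 0.0.0.0/0 -> H1 at depth 0
  Q 12.33.25.251: descend 000011000010000100 ; hops seen [H1,H0] ; pick H0
  add 230.151.0.0/16 -> H5 at depth 16
  Q 230.151.0.12: descend 111001101001011100000 ; hops seen [H1,H5] ; pick H5
  add 26.109.0.0/16 -> H2 at depth 16
  del 12.33.32.27/32 (clear depth 32)
  Q 190.116.31.246: descend 1 ; hops seen [H1] ; pick H1
  Q 12.33.0.84: descend 000011000010000100 ; hops seen [H1,H0] ; pick H0
  del 12.33.0.0/16 (clear depth 16)
  add 12.33.32.0/20 -> H3 at depth 20
  add 12.33.32.0/20 -> H4 at depth 20

== LOOKUPS ==
["H1","H1","H0","H5","H1","H0"]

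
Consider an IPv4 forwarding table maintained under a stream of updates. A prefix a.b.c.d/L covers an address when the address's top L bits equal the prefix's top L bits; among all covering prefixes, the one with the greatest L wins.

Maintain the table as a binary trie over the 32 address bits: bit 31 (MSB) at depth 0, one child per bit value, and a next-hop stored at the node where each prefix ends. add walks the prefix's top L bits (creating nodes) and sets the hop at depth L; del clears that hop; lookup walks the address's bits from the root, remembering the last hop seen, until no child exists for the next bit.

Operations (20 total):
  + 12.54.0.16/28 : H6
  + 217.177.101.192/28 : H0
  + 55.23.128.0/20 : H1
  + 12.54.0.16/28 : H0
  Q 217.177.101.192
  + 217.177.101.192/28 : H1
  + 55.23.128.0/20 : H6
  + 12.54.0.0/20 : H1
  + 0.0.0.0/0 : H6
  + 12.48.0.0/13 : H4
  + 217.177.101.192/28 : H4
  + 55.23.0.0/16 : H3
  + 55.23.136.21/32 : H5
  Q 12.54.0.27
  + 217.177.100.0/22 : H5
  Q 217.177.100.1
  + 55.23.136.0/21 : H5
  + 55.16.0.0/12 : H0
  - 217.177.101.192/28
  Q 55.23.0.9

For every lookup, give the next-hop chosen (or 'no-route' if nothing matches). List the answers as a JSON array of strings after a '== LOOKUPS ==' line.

Trace:
  + 12.54.0.16/28 (H6) depth=28
  + 217.177.101.192/28 (H0) depth=28
  + 55.23.128.0/20 (H1) depth=20
  + 12.54.0.16/28 (H0) depth=28
  Q 217.177.101.192: descend 1101100110110001011001011100 ; hops seen [H0] ; pick H0
  + 217.177.101.192/28 (H1) depth=28
  + 55.23.128.0/20 (H6) depth=20
  + 12.54.0.0/20 (H1) depth=20
  + 0.0.0.0/0 (H6) depth=0
  + 12.48.0.0/13 (H4) depth=13
  + 217.177.101.192/28 (H4) depth=28
  + 55.23.0.0/16 (H3) depth=16
  + 55.23.136.21/32 (H5) depth=32
  Q 12.54.0.27: descend 0000110000110110000000000001 ; hops seen [H6,H4,H1,H0] ; pick H0
  + 217.177.100.0/22 (H5) depth=22
  Q 217.177.100.1: descend 11011001101100010110010 ; hops seen [H6,H5] ; pick H5
  + 55.23.136.0/21 (H5) depth=21
  + 55.16.0.0/12 (H0) depth=12
  del 217.177.101.192/28 (clear depth 28)
  Q 55.23.0.9: descend 0011011100010111 ; hops seen [H6,H0,H3] ; pick H3

== LOOKUPS ==
["H0","H0","H5","H3"]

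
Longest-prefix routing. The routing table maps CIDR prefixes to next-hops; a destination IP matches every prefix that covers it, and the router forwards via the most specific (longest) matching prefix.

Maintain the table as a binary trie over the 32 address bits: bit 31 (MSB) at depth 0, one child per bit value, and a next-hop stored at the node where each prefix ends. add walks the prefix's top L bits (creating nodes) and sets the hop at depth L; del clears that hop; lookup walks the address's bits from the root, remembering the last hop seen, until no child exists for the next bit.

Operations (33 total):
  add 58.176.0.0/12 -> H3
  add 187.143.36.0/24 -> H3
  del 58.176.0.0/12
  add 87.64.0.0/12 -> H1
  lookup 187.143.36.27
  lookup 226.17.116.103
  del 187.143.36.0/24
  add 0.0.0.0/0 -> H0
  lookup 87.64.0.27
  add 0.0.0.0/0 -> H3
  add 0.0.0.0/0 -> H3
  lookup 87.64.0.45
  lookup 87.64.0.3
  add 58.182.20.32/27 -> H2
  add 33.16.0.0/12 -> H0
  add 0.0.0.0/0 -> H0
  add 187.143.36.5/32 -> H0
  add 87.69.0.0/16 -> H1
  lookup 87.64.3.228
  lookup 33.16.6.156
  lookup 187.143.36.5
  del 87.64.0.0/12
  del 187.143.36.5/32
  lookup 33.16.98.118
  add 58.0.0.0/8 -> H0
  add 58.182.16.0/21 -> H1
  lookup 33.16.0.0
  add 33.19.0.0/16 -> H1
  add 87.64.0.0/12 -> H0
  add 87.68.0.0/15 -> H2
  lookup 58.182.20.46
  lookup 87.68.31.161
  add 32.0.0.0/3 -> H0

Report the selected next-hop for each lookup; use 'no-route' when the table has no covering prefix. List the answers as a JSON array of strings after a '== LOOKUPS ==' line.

Apply in order:
  + 58.176.0.0/12 (H3) depth=12
  + 187.143.36.0/24 (H3) depth=24
  del 58.176.0.0/12 (clear depth 12)
  + 87.64.0.0/12 (H1) depth=12
  lookup 187.143.36.27: bits 101110111000111100100100 walk d0:-→d1:-→d2:-→d3:-→d4:-→d5:-→d6:-→d7:-→d8:-→d9:-→d10:-→d11:-→d12:-→d13:-→d14:-→d15:-→d16:-→d17:-→d18:-→d19:-→d20:-→d21:-→d22:-→d23:-→d24:H3 -> H3
  lookup 226.17.116.103: bits 1 walk d0:-→d1:- -> no-route
  del 187.143.36.0/24 (clear depth 24)
  + 0.0.0.0/0 (H0) depth=0
  lookup 87.64.0.27: bits 010101110100 walk d0:H0→d1:-→d2:-→d3:-→d4:-→d5:-→d6:-→d7:-→d8:-→d9:-→d10:-→d11:-→d12:H1 -> H1
  + 0.0.0.0/0 (H3) depth=0
  + 0.0.0.0/0 (H3) depth=0
  lookup 87.64.0.45: bits 010101110100 walk d0:H3→d1:-→d2:-→d3:-→d4:-→d5:-→d6:-→d7:-→d8:-→d9:-→d10:-→d11:-→d12:H1 -> H1
  lookup 87.64.0.3: bits 010101110100 walk d0:H3→d1:-→d2:-→d3:-→d4:-→d5:-→d6:-→d7:-→d8:-→d9:-→d10:-→d11:-→d12:H1 -> H1
  + 58.182.20.32/27 (H2) depth=27
  + 33.16.0.0/12 (H0) depth=12
  + 0.0.0.0/0 (H0) depth=0
  + 187.143.36.5/32 (H0) depth=32
  + 87.69.0.0/16 (H1) depth=16
  lookup 87.64.3.228: bits 0101011101000 walk d0:H0→d1:-→d2:-→d3:-→d4:-→d5:-→d6:-→d7:-→d8:-→d9:-→d10:-→d11:-→d12:H1→d13:- -> H1
  lookup 33.16.6.156: bits 001000010001 walk d0:H0→d1:-→d2:-→d3:-→d4:-→d5:-→d6:-→d7:-→d8:-→d9:-→d10:-→d11:-→d12:H0 -> H0
  lookup 187.143.36.5: bits 10111011100011110010010000000101 walk d0:H0→d1:-→d2:-→d3:-→d4:-→d5:-→d6:-→d7:-→d8:-→d9:-→d10:-→d11:-→d12:-→d13:-→d14:-→d15:-→d16:-→d17:-→d18:-→d19:-→d20:-→d21:-→d22:-→d23:-→d24:-→d25:-→d26:-→d27:-→d28:-→d29:-→d30:-→d31:-→d32:H0 -> H0
  del 87.64.0.0/12 (clear depth 12)
  del 187.143.36.5/32 (clear depth 32)
  lookup 33.16.98.118: bits 001000010001 walk d0:H0→d1:-→d2:-→d3:-→d4:-→d5:-→d6:-→d7:-→d8:-→d9:-→d10:-→d11:-→d12:H0 -> H0
  + 58.0.0.0/8 (H0) depth=8
  + 58.182.16.0/21 (H1) depth=21
  lookup 33.16.0.0: bits 001000010001 walk d0:H0→d1:-→d2:-→d3:-→d4:-→d5:-→d6:-→d7:-→d8:-→d9:-→d10:-→d11:-→d12:H0 -> H0
  + 33.19.0.0/16 (H1) depth=16
  + 87.64.0.0/12 (H0) depth=12
  + 87.68.0.0/15 (H2) depth=15
  lookup 58.182.20.46: bits 001110101011011000010100001 walk d0:H0→d1:-→d2:-→d3:-→d4:-→d5:-→d6:-→d7:-→d8:H0→d9:-→d10:-→d11:-→d12:-→d13:-→d14:-→d15:-→d16:-→d17:-→d18:-→d19:-→d20:-→d21:H1→d22:-→d23:-→d24:-→d25:-→d26:-→d27:H2 -> H2
  lookup 87.68.31.161: bits 010101110100010 walk d0:H0→d1:-→d2:-→d3:-→d4:-→d5:-→d6:-→d7:-→d8:-→d9:-→d10:-→d11:-→d12:H0→d13:-→d14:-→d15:H2 -> H2
  + 32.0.0.0/3 (H0) depth=3

== LOOKUPS ==
["H3","no-route","H1","H1","H1","H1","H0","H0","H0","H0","H2","H2"]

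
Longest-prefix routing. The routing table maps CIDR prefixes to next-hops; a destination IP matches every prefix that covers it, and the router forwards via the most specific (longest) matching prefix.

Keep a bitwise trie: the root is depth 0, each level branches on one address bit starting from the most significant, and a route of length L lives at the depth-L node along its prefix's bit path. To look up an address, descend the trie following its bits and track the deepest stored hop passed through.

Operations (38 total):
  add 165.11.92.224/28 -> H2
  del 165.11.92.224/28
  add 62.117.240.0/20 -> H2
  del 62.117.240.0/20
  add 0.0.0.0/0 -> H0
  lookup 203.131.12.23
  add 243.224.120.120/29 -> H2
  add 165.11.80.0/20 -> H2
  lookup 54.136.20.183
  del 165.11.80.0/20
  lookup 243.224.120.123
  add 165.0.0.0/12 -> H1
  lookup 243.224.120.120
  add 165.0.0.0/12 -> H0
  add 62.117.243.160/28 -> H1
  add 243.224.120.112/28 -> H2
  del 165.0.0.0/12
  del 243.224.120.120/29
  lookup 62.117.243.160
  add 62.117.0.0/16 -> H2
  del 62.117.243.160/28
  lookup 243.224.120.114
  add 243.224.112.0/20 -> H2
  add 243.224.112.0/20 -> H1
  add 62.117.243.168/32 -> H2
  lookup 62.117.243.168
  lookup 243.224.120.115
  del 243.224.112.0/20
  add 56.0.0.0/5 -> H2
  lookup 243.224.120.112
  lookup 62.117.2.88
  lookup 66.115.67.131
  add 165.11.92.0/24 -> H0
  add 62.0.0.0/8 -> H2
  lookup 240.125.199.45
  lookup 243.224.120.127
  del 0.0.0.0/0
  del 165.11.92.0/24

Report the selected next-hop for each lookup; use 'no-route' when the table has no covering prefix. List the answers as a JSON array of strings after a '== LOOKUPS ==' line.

Process each operation:
  + 165.11.92.224/28 (H2) depth=28
  del 165.11.92.224/28 (clear depth 28)
  + 62.117.240.0/20 (H2) depth=20
  del 62.117.240.0/20 (clear depth 20)
  + 0.0.0.0/0 (H0) depth=0
  ? 203.131.12.23  path d0:H0→d1:-  best=H0
  + 243.224.120.120/29 (H2) depth=29
  + 165.11.80.0/20 (H2) depth=20
  ? 54.136.20.183  path d0:H0→d1:-→d2:-→d3:-→d4:-  best=H0
  del 165.11.80.0/20 (clear depth 20)
  ? 243.224.120.123  path d0:H0→d1:-→d2:-→d3:-→d4:-→d5:-→d6:-→d7:-→d8:-→d9:-→d10:-→d11:-→d12:-→d13:-→d14:-→d15:-→d16:-→d17:-→d18:-→d19:-→d20:-→d21:-→d22:-→d23:-→d24:-→d25:-→d26:-→d27:-→d28:-→d29:H2  best=H2
  + 165.0.0.0/12 (H1) depth=12
  ? 243.224.120.120  path d0:H0→d1:-→d2:-→d3:-→d4:-→d5:-→d6:-→d7:-→d8:-→d9:-→d10:-→d11:-→d12:-→d13:-→d14:-→d15:-→d16:-→d17:-→d18:-→d19:-→d20:-→d21:-→d22:-→d23:-→d24:-→d25:-→d26:-→d27:-→d28:-→d29:H2  best=H2
  + 165.0.0.0/12 (H0) depth=12
  + 62.117.243.160/28 (H1) depth=28
  + 243.224.120.112/28 (H2) depth=28
  del 165.0.0.0/12 (clear depth 12)
  del 243.224.120.120/29 (clear depth 29)
  ? 62.117.243.160  path d0:H0→d1:-→d2:-→d3:-→d4:-→d5:-→d6:-→d7:-→d8:-→d9:-→d10:-→d11:-→d12:-→d13:-→d14:-→d15:-→d16:-→d17:-→d18:-→d19:-→d20:-→d21:-→d22:-→d23:-→d24:-→d25:-→d26:-→d27:-→d28:H1  best=H1
  + 62.117.0.0/16 (H2) depth=16
  del 62.117.243.160/28 (clear depth 28)
  ? 243.224.120.114  path d0:H0→d1:-→d2:-→d3:-→d4:-→d5:-→d6:-→d7:-→d8:-→d9:-→d10:-→d11:-→d12:-→d13:-→d14:-→d15:-→d16:-→d17:-→d18:-→d19:-→d20:-→d21:-→d22:-→d23:-→d24:-→d25:-→d26:-→d27:-→d28:H2  best=H2
  + 243.224.112.0/20 (H2) depth=20
  + 243.224.112.0/20 (H1) depth=20
  + 62.117.243.168/32 (H2) depth=32
  ? 62.117.243.168  path d0:H0→d1:-→d2:-→d3:-→d4:-→d5:-→d6:-→d7:-→d8:-→d9:-→d10:-→d11:-→d12:-→d13:-→d14:-→d15:-→d16:H2→d17:-→d18:-→d19:-→d20:-→d21:-→d22:-→d23:-→d24:-→d25:-→d26:-→d27:-→d28:-→d29:-→d30:-→d31:-→d32:H2  best=H2
  ? 243.224.120.115  path d0:H0→d1:-→d2:-→d3:-→d4:-→d5:-→d6:-→d7:-→d8:-→d9:-→d10:-→d11:-→d12:-→d13:-→d14:-→d15:-→d16:-→d17:-→d18:-→d19:-→d20:H1→d21:-→d22:-→d23:-→d24:-→d25:-→d26:-→d27:-→d28:H2  best=H2
  del 243.224.112.0/20 (clear depth 20)
  + 56.0.0.0/5 (H2) depth=5
  ? 243.224.120.112  path d0:H0→d1:-→d2:-→d3:-→d4:-→d5:-→d6:-→d7:-→d8:-→d9:-→d10:-→d11:-→d12:-→d13:-→d14:-→d15:-→d16:-→d17:-→d18:-→d19:-→d20:-→d21:-→d22:-→d23:-→d24:-→d25:-→d26:-→d27:-→d28:H2  best=H2
  ? 62.117.2.88  path d0:H0→d1:-→d2:-→d3:-→d4:-→d5:H2→d6:-→d7:-→d8:-→d9:-→d10:-→d11:-→d12:-→d13:-→d14:-→d15:-→d16:H2  best=H2
  ? 66.115.67.131  path d0:H0→d1:-  best=H0
  + 165.11.92.0/24 (H0) depth=24
  + 62.0.0.0/8 (H2) depth=8
  ? 240.125.199.45  path d0:H0→d1:-→d2:-→d3:-→d4:-→d5:-→d6:-  best=H0
  ? 243.224.120.127  path d0:H0→d1:-→d2:-→d3:-→d4:-→d5:-→d6:-→d7:-→d8:-→d9:-→d10:-→d11:-→d12:-→d13:-→d14:-→d15:-→d16:-→d17:-→d18:-→d19:-→d20:-→d21:-→d22:-→d23:-→d24:-→d25:-→d26:-→d27:-→d28:H2→d29:-  best=H2
  del 0.0.0.0/0 (clear depth 0)
  del 165.11.92.0/24 (clear depth 24)

== LOOKUPS ==
["H0","H0","H2","H2","H1","H2","H2","H2","H2","H2","H0","H0","H2"]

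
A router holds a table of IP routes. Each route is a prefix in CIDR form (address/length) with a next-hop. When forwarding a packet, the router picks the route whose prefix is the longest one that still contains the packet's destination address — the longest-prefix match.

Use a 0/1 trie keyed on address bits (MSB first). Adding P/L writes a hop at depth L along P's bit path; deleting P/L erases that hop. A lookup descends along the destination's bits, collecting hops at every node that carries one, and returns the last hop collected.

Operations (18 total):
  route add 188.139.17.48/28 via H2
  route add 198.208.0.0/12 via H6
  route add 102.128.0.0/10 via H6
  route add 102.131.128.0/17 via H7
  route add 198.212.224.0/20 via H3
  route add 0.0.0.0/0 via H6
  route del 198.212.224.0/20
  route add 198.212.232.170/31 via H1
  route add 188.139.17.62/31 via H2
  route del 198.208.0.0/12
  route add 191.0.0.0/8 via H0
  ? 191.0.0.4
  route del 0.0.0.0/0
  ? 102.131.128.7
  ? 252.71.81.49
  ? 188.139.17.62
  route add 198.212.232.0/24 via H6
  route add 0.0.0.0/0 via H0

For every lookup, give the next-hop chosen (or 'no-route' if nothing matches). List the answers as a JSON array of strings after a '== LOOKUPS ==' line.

Trace:
  add 188.139.17.48/28 -> H2 at depth 28
  add 198.208.0.0/12 -> H6 at depth 12
  add 102.128.0.0/10 -> H6 at depth 10
  add 102.131.128.0/17 -> H7 at depth 17
  add 198.212.224.0/20 -> H3 at depth 20
  add 0.0.0.0/0 -> H6 at depth 0
  - 198.212.224.0/20 clear@20
  add 198.212.232.170/31 -> H1 at depth 31
  add 188.139.17.62/31 -> H2 at depth 31
  - 198.208.0.0/12 clear@12
  add 191.0.0.0/8 -> H0 at depth 8
  lookup 191.0.0.4: bits 10111111 walk d0:H6→d1:-→d2:-→d3:-→d4:-→d5:-→d6:-→d7:-→d8:H0 -> H0
  - 0.0.0.0/0 clear@0
  lookup 102.131.128.7: bits 01100110100000111 walk d0:-→d1:-→d2:-→d3:-→d4:-→d5:-→d6:-→d7:-→d8:-→d9:-→d10:H6→d11:-→d12:-→d13:-→d14:-→d15:-→d16:-→d17:H7 -> H7
  lookup 252.71.81.49: bits 11 walk d0:-→d1:-→d2:- -> no-route
  lookup 188.139.17.62: bits 1011110010001011000100010011111 walk d0:-→d1:-→d2:-→d3:-→d4:-→d5:-→d6:-→d7:-→d8:-→d9:-→d10:-→d11:-→d12:-→d13:-→d14:-→d15:-→d16:-→d17:-→d18:-→d19:-→d20:-→d21:-→d22:-→d23:-→d24:-→d25:-→d26:-→d27:-→d28:H2→d29:-→d30:-→d31:H2 -> H2
  add 198.212.232.0/24 -> H6 at depth 24
  add 0.0.0.0/0 -> H0 at depth 0

== LOOKUPS ==
["H0","H7","no-route","H2"]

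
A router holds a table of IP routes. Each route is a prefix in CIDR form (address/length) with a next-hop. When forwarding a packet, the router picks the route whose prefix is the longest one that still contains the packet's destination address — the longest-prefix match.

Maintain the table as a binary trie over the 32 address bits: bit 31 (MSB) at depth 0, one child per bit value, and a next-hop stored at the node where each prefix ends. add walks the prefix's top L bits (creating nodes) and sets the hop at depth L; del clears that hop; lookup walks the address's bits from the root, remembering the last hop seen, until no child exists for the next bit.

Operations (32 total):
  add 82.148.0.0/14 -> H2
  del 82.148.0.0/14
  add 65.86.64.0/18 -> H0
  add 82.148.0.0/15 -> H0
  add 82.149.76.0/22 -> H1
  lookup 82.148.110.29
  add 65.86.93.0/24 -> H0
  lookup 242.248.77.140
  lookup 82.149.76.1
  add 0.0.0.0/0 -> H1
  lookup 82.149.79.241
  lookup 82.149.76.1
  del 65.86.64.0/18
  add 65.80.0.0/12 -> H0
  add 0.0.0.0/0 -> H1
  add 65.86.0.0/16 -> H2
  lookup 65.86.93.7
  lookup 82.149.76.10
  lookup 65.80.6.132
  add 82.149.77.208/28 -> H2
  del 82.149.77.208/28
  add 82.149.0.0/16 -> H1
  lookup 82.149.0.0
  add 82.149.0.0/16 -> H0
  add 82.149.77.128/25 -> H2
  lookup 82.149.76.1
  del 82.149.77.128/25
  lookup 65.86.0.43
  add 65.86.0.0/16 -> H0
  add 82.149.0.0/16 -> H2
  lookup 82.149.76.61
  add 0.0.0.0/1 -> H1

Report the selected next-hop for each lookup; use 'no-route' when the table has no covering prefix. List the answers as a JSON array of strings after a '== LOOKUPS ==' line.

Apply in order:
  + 82.148.0.0/14 (H2) depth=14
  del 82.148.0.0/14 (clear depth 14)
  + 65.86.64.0/18 (H0) depth=18
  + 82.148.0.0/15 (H0) depth=15
  + 82.149.76.0/22 (H1) depth=22
  Q 82.148.110.29: descend 010100101001010 ; hops seen [H0] ; pick H0
  + 65.86.93.0/24 (H0) depth=24
  Q 242.248.77.140: descend ε ; hops seen [∅] ; pick no-route
  Q 82.149.76.1: descend 0101001010010101010011 ; hops seen [H0,H1] ; pick H1
  + 0.0.0.0/0 (H1) depth=0
  Q 82.149.79.241: descend 0101001010010101010011 ; hops seen [H1,H0,H1] ; pick H1
  Q 82.149.76.1: descend 0101001010010101010011 ; hops seen [H1,H0,H1] ; pick H1
  del 65.86.64.0/18 (clear depth 18)
  + 65.80.0.0/12 (H0) depth=12
  + 0.0.0.0/0 (H1) depth=0
  + 65.86.0.0/16 (H2) depth=16
  Q 65.86.93.7: descend 010000010101011001011101 ; hops seen [H1,H0,H2,H0] ; pick H0
  Q 82.149.76.10: descend 0101001010010101010011 ; hops seen [H1,H0,H1] ; pick H1
  Q 65.80.6.132: descend 0100000101010 ; hops seen [H1,H0] ; pick H0
  + 82.149.77.208/28 (H2) depth=28
  del 82.149.77.208/28 (clear depth 28)
  + 82.149.0.0/16 (H1) depth=16
  Q 82.149.0.0: descend 01010010100101010 ; hops seen [H1,H0,H1] ; pick H1
  + 82.149.0.0/16 (H0) depth=16
  + 82.149.77.128/25 (H2) depth=25
  Q 82.149.76.1: descend 01010010100101010100110 ; hops seen [H1,H0,H0,H1] ; pick H1
  del 82.149.77.128/25 (clear depth 25)
  Q 65.86.0.43: descend 01000001010101100 ; hops seen [H1,H0,H2] ; pick H2
  + 65.86.0.0/16 (H0) depth=16
  + 82.149.0.0/16 (H2) depth=16
  Q 82.149.76.61: descend 01010010100101010100110 ; hops seen [H1,H0,H2,H1] ; pick H1
  + 0.0.0.0/1 (H1) depth=1

== LOOKUPS ==
["H0","no-route","H1","H1","H1","H0","H1","H0","H1","H1","H2","H1"]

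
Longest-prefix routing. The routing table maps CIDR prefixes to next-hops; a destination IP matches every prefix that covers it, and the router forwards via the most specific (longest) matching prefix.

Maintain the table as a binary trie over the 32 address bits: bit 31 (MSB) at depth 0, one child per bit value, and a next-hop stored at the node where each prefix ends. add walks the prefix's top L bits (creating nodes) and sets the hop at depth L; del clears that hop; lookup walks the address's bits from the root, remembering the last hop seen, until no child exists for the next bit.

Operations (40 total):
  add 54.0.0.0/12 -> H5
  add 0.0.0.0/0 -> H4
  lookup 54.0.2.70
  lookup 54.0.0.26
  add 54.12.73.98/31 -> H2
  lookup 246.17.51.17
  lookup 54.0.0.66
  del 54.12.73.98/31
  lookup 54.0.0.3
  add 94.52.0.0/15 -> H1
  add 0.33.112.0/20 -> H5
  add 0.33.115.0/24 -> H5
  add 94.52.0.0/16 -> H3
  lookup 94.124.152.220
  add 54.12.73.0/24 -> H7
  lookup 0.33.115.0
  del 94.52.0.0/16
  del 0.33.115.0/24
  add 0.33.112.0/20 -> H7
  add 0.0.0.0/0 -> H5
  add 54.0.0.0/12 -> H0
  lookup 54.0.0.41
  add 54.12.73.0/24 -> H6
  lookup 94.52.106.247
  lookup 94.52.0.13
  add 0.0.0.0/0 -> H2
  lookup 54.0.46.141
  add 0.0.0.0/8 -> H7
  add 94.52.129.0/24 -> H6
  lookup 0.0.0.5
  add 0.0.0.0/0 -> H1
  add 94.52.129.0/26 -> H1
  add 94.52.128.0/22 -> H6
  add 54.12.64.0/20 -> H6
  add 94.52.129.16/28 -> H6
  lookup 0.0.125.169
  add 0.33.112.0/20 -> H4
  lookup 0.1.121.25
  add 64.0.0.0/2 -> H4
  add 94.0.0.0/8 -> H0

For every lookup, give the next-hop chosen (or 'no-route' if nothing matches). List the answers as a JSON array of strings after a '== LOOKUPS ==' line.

Process each operation:
  add 54.0.0.0/12 -> H5 at depth 12
  add 0.0.0.0/0 -> H4 at depth 0
  Q 54.0.2.70: descend 001101100000 ; hops seen [H4,H5] ; pick H5
  Q 54.0.0.26: descend 001101100000 ; hops seen [H4,H5] ; pick H5
  add 54.12.73.98/31 -> H2 at depth 31
  Q 246.17.51.17: descend ε ; hops seen [H4] ; pick H4
  Q 54.0.0.66: descend 001101100000 ; hops seen [H4,H5] ; pick H5
  - 54.12.73.98/31 clear@31
  Q 54.0.0.3: descend 001101100000 ; hops seen [H4,H5] ; pick H5
  add 94.52.0.0/15 -> H1 at depth 15
  add 0.33.112.0/20 -> H5 at depth 20
  add 0.33.115.0/24 -> H5 at depth 24
  add 94.52.0.0/16 -> H3 at depth 16
  Q 94.124.152.220: descend 010111100 ; hops seen [H4] ; pick H4
  add 54.12.73.0/24 -> H7 at depth 24
  Q 0.33.115.0: descend 000000000010000101110011 ; hops seen [H4,H5,H5] ; pick H5
  - 94.52.0.0/16 clear@16
  - 0.33.115.0/24 clear@24
  add 0.33.112.0/20 -> H7 at depth 20
  add 0.0.0.0/0 -> H5 at depth 0
  add 54.0.0.0/12 -> H0 at depth 12
  Q 54.0.0.41: descend 001101100000 ; hops seen [H5,H0] ; pick H0
  add 54.12.73.0/24 -> H6 at depth 24
  Q 94.52.106.247: descend 0101111000110100 ; hops seen [H5,H1] ; pick H1
  Q 94.52.0.13: descend 0101111000110100 ; hops seen [H5,H1] ; pick H1
  add 0.0.0.0/0 -> H2 at depth 0
  Q 54.0.46.141: descend 001101100000 ; hops seen [H2,H0] ; pick H0
  add 0.0.0.0/8 -> H7 at depth 8
  add 94.52.129.0/24 -> H6 at depth 24
  Q 0.0.0.5: descend 0000000000 ; hops seen [H2,H7] ; pick H7
  add 0.0.0.0/0 -> H1 at depth 0
  add 94.52.129.0/26 -> H1 at depth 26
  add 94.52.128.0/22 -> H6 at depth 22
  add 54.12.64.0/20 -> H6 at depth 20
  add 94.52.129.16/28 -> H6 at depth 28
  Q 0.0.125.169: descend 0000000000 ; hops seen [H1,H7] ; pick H7
  add 0.33.112.0/20 -> H4 at depth 20
  Q 0.1.121.25: descend 0000000000 ; hops seen [H1,H7] ; pick H7
  add 64.0.0.0/2 -> H4 at depth 2
  add 94.0.0.0/8 -> H0 at depth 8

== LOOKUPS ==
["H5","H5","H4","H5","H5","H4","H5","H0","H1","H1","H0","H7","H7","H7"]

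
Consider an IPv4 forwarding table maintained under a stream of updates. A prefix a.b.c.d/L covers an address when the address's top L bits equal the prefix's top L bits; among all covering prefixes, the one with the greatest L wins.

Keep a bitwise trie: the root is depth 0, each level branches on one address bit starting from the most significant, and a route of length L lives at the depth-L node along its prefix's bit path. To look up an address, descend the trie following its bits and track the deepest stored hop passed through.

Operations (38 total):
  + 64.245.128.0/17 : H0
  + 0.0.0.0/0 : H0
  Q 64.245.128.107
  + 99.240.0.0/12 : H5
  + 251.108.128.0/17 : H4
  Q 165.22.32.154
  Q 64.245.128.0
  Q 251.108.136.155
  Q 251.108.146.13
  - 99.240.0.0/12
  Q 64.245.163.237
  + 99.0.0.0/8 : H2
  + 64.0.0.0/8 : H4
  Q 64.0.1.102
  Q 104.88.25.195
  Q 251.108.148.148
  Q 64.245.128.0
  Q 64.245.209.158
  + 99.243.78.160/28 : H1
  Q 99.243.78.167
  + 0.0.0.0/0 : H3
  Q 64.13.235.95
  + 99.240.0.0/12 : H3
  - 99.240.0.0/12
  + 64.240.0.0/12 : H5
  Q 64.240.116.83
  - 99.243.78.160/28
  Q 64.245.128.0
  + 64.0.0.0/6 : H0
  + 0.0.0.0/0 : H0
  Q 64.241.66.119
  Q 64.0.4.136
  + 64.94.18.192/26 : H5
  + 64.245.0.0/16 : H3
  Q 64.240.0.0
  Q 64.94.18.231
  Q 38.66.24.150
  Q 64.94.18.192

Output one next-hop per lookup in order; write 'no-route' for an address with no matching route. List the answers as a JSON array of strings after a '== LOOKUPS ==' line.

Process each operation:
  + 64.245.128.0/17 (H0) depth=17
  + 0.0.0.0/0 (H0) depth=0
  ? 64.245.128.107  path d0:H0→d1:-→d2:-→d3:-→d4:-→d5:-→d6:-→d7:-→d8:-→d9:-→d10:-→d11:-→d12:-→d13:-→d14:-→d15:-→d16:-→d17:H0  best=H0
  + 99.240.0.0/12 (H5) depth=12
  + 251.108.128.0/17 (H4) depth=17
  ? 165.22.32.154  path d0:H0→d1:-  best=H0
  ? 64.245.128.0  path d0:H0→d1:-→d2:-→d3:-→d4:-→d5:-→d6:-→d7:-→d8:-→d9:-→d10:-→d11:-→d12:-→d13:-→d14:-→d15:-→d16:-→d17:H0  best=H0
  ? 251.108.136.155  path d0:H0→d1:-→d2:-→d3:-→d4:-→d5:-→d6:-→d7:-→d8:-→d9:-→d10:-→d11:-→d12:-→d13:-→d14:-→d15:-→d16:-→d17:H4  best=H4
  ? 251.108.146.13  path d0:H0→d1:-→d2:-→d3:-→d4:-→d5:-→d6:-→d7:-→d8:-→d9:-→d10:-→d11:-→d12:-→d13:-→d14:-→d15:-→d16:-→d17:H4  best=H4
  del 99.240.0.0/12 (clear depth 12)
  ? 64.245.163.237  path d0:H0→d1:-→d2:-→d3:-→d4:-→d5:-→d6:-→d7:-→d8:-→d9:-→d10:-→d11:-→d12:-→d13:-→d14:-→d15:-→d16:-→d17:H0  best=H0
  + 99.0.0.0/8 (H2) depth=8
  + 64.0.0.0/8 (H4) depth=8
  ? 64.0.1.102  path d0:H0→d1:-→d2:-→d3:-→d4:-→d5:-→d6:-→d7:-→d8:H4  best=H4
  ? 104.88.25.195  path d0:H0→d1:-→d2:-→d3:-→d4:-  best=H0
  ? 251.108.148.148  path d0:H0→d1:-→d2:-→d3:-→d4:-→d5:-→d6:-→d7:-→d8:-→d9:-→d10:-→d11:-→d12:-→d13:-→d14:-→d15:-→d16:-→d17:H4  best=H4
  ? 64.245.128.0  path d0:H0→d1:-→d2:-→d3:-→d4:-→d5:-→d6:-→d7:-→d8:H4→d9:-→d10:-→d11:-→d12:-→d13:-→d14:-→d15:-→d16:-→d17:H0  best=H0
  ? 64.245.209.158  path d0:H0→d1:-→d2:-→d3:-→d4:-→d5:-→d6:-→d7:-→d8:H4→d9:-→d10:-→d11:-→d12:-→d13:-→d14:-→d15:-→d16:-→d17:H0  best=H0
  + 99.243.78.160/28 (H1) depth=28
  ? 99.243.78.167  path d0:H0→d1:-→d2:-→d3:-→d4:-→d5:-→d6:-→d7:-→d8:H2→d9:-→d10:-→d11:-→d12:-→d13:-→d14:-→d15:-→d16:-→d17:-→d18:-→d19:-→d20:-→d21:-→d22:-→d23:-→d24:-→d25:-→d26:-→d27:-→d28:H1  best=H1
  + 0.0.0.0/0 (H3) depth=0
  ? 64.13.235.95  path d0:H3→d1:-→d2:-→d3:-→d4:-→d5:-→d6:-→d7:-→d8:H4  best=H4
  + 99.240.0.0/12 (H3) depth=12
  del 99.240.0.0/12 (clear depth 12)
  + 64.240.0.0/12 (H5) depth=12
  ? 64.240.116.83  path d0:H3→d1:-→d2:-→d3:-→d4:-→d5:-→d6:-→d7:-→d8:H4→d9:-→d10:-→d11:-→d12:H5→d13:-  best=H5
  del 99.243.78.160/28 (clear depth 28)
  ? 64.245.128.0  path d0:H3→d1:-→d2:-→d3:-→d4:-→d5:-→d6:-→d7:-→d8:H4→d9:-→d10:-→d11:-→d12:H5→d13:-→d14:-→d15:-→d16:-→d17:H0  best=H0
  + 64.0.0.0/6 (H0) depth=6
  + 0.0.0.0/0 (H0) depth=0
  ? 64.241.66.119  path d0:H0→d1:-→d2:-→d3:-→d4:-→d5:-→d6:H0→d7:-→d8:H4→d9:-→d10:-→d11:-→d12:H5→d13:-  best=H5
  ? 64.0.4.136  path d0:H0→d1:-→d2:-→d3:-→d4:-→d5:-→d6:H0→d7:-→d8:H4  best=H4
  + 64.94.18.192/26 (H5) depth=26
  + 64.245.0.0/16 (H3) depth=16
  ? 64.240.0.0  path d0:H0→d1:-→d2:-→d3:-→d4:-→d5:-→d6:H0→d7:-→d8:H4→d9:-→d10:-→d11:-→d12:H5→d13:-  best=H5
  ? 64.94.18.231  path d0:H0→d1:-→d2:-→d3:-→d4:-→d5:-→d6:H0→d7:-→d8:H4→d9:-→d10:-→d11:-→d12:-→d13:-→d14:-→d15:-→d16:-→d17:-→d18:-→d19:-→d20:-→d21:-→d22:-→d23:-→d24:-→d25:-→d26:H5  best=H5
  ? 38.66.24.150  path d0:H0→d1:-  best=H0
  ? 64.94.18.192  path d0:H0→d1:-→d2:-→d3:-→d4:-→d5:-→d6:H0→d7:-→d8:H4→d9:-→d10:-→d11:-→d12:-→d13:-→d14:-→d15:-→d16:-→d17:-→d18:-→d19:-→d20:-→d21:-→d22:-→d23:-→d24:-→d25:-→d26:H5  best=H5

== LOOKUPS ==
["H0","H0","H0","H4","H4","H0","H4","H0","H4","H0","H0","H1","H4","H5","H0","H5","H4","H5","H5","H0","H5"]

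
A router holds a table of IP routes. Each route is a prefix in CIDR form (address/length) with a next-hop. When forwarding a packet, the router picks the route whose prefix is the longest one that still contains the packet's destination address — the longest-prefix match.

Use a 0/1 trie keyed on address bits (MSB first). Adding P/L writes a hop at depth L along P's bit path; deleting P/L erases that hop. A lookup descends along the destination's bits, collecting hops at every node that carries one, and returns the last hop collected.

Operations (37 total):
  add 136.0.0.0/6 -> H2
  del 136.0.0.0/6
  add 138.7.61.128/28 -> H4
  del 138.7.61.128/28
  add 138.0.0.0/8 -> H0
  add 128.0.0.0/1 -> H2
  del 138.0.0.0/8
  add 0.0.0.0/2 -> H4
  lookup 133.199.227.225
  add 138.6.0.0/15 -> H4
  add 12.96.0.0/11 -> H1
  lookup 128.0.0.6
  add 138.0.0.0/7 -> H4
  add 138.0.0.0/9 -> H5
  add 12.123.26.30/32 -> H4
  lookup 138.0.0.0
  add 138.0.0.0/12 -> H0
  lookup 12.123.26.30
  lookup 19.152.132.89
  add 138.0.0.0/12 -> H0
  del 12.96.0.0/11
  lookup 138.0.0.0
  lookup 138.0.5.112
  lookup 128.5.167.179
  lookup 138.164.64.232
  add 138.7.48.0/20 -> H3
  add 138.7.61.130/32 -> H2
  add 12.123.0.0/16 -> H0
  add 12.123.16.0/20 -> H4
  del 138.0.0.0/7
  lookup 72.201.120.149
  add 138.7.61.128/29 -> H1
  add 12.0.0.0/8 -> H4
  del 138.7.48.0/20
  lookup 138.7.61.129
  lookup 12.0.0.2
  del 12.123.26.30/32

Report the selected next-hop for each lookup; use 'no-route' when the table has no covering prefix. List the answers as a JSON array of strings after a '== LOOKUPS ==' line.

Trace:
  add 136.0.0.0/6 -> H2 at depth 6
  del 136.0.0.0/6 (clear depth 6)
  add 138.7.61.128/28 -> H4 at depth 28
  del 138.7.61.128/28 (clear depth 28)
  add 138.0.0.0/8 -> H0 at depth 8
  add 128.0.0.0/1 -> H2 at depth 1
  del 138.0.0.0/8 (clear depth 8)
  add 0.0.0.0/2 -> H4 at depth 2
  ? 133.199.227.225  path d0:-→d1:H2→d2:-→d3:-→d4:-  best=H2
  add 138.6.0.0/15 -> H4 at depth 15
  add 12.96.0.0/11 -> H1 at depth 11
  ? 128.0.0.6  path d0:-→d1:H2→d2:-→d3:-→d4:-  best=H2
  add 138.0.0.0/7 -> H4 at depth 7
  add 138.0.0.0/9 -> H5 at depth 9
  add 12.123.26.30/32 -> H4 at depth 32
  ? 138.0.0.0  path d0:-→d1:H2→d2:-→d3:-→d4:-→d5:-→d6:-→d7:H4→d8:-→d9:H5→d10:-→d11:-→d12:-→d13:-  best=H5
  add 138.0.0.0/12 -> H0 at depth 12
  ? 12.123.26.30  path d0:-→d1:-→d2:H4→d3:-→d4:-→d5:-→d6:-→d7:-→d8:-→d9:-→d10:-→d11:H1→d12:-→d13:-→d14:-→d15:-→d16:-→d17:-→d18:-→d19:-→d20:-→d21:-→d22:-→d23:-→d24:-→d25:-→d26:-→d27:-→d28:-→d29:-→d30:-→d31:-→d32:H4  best=H4
  ? 19.152.132.89  path d0:-→d1:-→d2:H4→d3:-  best=H4
  add 138.0.0.0/12 -> H0 at depth 12
  del 12.96.0.0/11 (clear depth 11)
  ? 138.0.0.0  path d0:-→d1:H2→d2:-→d3:-→d4:-→d5:-→d6:-→d7:H4→d8:-→d9:H5→d10:-→d11:-→d12:H0→d13:-  best=H0
  ? 138.0.5.112  path d0:-→d1:H2→d2:-→d3:-→d4:-→d5:-→d6:-→d7:H4→d8:-→d9:H5→d10:-→d11:-→d12:H0→d13:-  best=H0
  ? 128.5.167.179  path d0:-→d1:H2→d2:-→d3:-→d4:-  best=H2
  ? 138.164.64.232  path d0:-→d1:H2→d2:-→d3:-→d4:-→d5:-→d6:-→d7:H4→d8:-  best=H4
  add 138.7.48.0/20 -> H3 at depth 20
  add 138.7.61.130/32 -> H2 at depth 32
  add 12.123.0.0/16 -> H0 at depth 16
  add 12.123.16.0/20 -> H4 at depth 20
  del 138.0.0.0/7 (clear depth 7)
  ? 72.201.120.149  path d0:-→d1:-  best=no-route
  add 138.7.61.128/29 -> H1 at depth 29
  add 12.0.0.0/8 -> H4 at depth 8
  del 138.7.48.0/20 (clear depth 20)
  ? 138.7.61.129  path d0:-→d1:H2→d2:-→d3:-→d4:-→d5:-→d6:-→d7:-→d8:-→d9:H5→d10:-→d11:-→d12:H0→d13:-→d14:-→d15:H4→d16:-→d17:-→d18:-→d19:-→d20:-→d21:-→d22:-→d23:-→d24:-→d25:-→d26:-→d27:-→d28:-→d29:H1→d30:-  best=H1
  ? 12.0.0.2  path d0:-→d1:-→d2:H4→d3:-→d4:-→d5:-→d6:-→d7:-→d8:H4→d9:-  best=H4
  del 12.123.26.30/32 (clear depth 32)

== LOOKUPS ==
["H2","H2","H5","H4","H4","H0","H0","H2","H4","no-route","H1","H4"]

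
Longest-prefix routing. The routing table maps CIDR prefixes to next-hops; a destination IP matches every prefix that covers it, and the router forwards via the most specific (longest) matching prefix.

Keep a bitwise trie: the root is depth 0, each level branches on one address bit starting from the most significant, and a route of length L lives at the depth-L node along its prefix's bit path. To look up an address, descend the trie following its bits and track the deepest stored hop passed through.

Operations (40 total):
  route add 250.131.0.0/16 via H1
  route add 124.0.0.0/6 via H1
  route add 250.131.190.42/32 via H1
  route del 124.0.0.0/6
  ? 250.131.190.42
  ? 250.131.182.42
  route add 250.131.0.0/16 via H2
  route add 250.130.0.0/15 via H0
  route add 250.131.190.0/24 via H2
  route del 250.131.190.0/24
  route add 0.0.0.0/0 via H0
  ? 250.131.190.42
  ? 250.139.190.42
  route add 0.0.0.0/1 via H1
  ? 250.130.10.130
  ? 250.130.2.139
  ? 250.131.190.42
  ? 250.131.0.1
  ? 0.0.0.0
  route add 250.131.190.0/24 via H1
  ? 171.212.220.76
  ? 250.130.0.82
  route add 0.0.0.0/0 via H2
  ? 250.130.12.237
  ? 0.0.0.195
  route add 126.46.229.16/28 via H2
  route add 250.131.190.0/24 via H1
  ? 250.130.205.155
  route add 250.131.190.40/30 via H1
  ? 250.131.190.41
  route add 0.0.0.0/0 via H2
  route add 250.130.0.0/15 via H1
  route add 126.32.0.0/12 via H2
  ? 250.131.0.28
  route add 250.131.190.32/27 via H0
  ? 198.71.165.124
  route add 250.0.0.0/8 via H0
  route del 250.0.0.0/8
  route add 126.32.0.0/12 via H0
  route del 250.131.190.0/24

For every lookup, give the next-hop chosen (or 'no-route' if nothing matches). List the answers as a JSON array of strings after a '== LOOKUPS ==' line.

Process each operation:
  + 250.131.0.0/16 (H1) depth=16
  + 124.0.0.0/6 (H1) depth=6
  + 250.131.190.42/32 (H1) depth=32
  - 124.0.0.0/6 clear@6
  lookup 250.131.190.42: bits 11111010100000111011111000101010 walk d0:-→d1:-→d2:-→d3:-→d4:-→d5:-→d6:-→d7:-→d8:-→d9:-→d10:-→d11:-→d12:-→d13:-→d14:-→d15:-→d16:H1→d17:-→d18:-→d19:-→d20:-→d21:-→d22:-→d23:-→d24:-→d25:-→d26:-→d27:-→d28:-→d29:-→d30:-→d31:-→d32:H1 -> H1
  lookup 250.131.182.42: bits 11111010100000111011 walk d0:-→d1:-→d2:-→d3:-→d4:-→d5:-→d6:-→d7:-→d8:-→d9:-→d10:-→d11:-→d12:-→d13:-→d14:-→d15:-→d16:H1→d17:-→d18:-→d19:-→d20:- -> H1
  + 250.131.0.0/16 (H2) depth=16
  + 250.130.0.0/15 (H0) depth=15
  + 250.131.190.0/24 (H2) depth=24
  - 250.131.190.0/24 clear@24
  + 0.0.0.0/0 (H0) depth=0
  lookup 250.131.190.42: bits 11111010100000111011111000101010 walk d0:H0→d1:-→d2:-→d3:-→d4:-→d5:-→d6:-→d7:-→d8:-→d9:-→d10:-→d11:-→d12:-→d13:-→d14:-→d15:H0→d16:H2→d17:-→d18:-→d19:-→d20:-→d21:-→d22:-→d23:-→d24:-→d25:-→d26:-→d27:-→d28:-→d29:-→d30:-→d31:-→d32:H1 -> H1
  lookup 250.139.190.42: bits 111110101000 walk d0:H0→d1:-→d2:-→d3:-→d4:-→d5:-→d6:-→d7:-→d8:-→d9:-→d10:-→d11:-→d12:- -> H0
  + 0.0.0.0/1 (H1) depth=1
  lookup 250.130.10.130: bits 111110101000001 walk d0:H0→d1:-→d2:-→d3:-→d4:-→d5:-→d6:-→d7:-→d8:-→d9:-→d10:-→d11:-→d12:-→d13:-→d14:-→d15:H0 -> H0
  lookup 250.130.2.139: bits 111110101000001 walk d0:H0→d1:-→d2:-→d3:-→d4:-→d5:-→d6:-→d7:-→d8:-→d9:-→d10:-→d11:-→d12:-→d13:-→d14:-→d15:H0 -> H0
  lookup 250.131.190.42: bits 11111010100000111011111000101010 walk d0:H0→d1:-→d2:-→d3:-→d4:-→d5:-→d6:-→d7:-→d8:-→d9:-→d10:-→d11:-→d12:-→d13:-→d14:-→d15:H0→d16:H2→d17:-→d18:-→d19:-→d20:-→d21:-→d22:-→d23:-→d24:-→d25:-→d26:-→d27:-→d28:-→d29:-→d30:-→d31:-→d32:H1 -> H1
  lookup 250.131.0.1: bits 1111101010000011 walk d0:H0→d1:-→d2:-→d3:-→d4:-→d5:-→d6:-→d7:-→d8:-→d9:-→d10:-→d11:-→d12:-→d13:-→d14:-→d15:H0→d16:H2 -> H2
  lookup 0.0.0.0: bits 0 walk d0:H0→d1:H1 -> H1
  + 250.131.190.0/24 (H1) depth=24
  lookup 171.212.220.76: bits 1 walk d0:H0→d1:- -> H0
  lookup 250.130.0.82: bits 111110101000001 walk d0:H0→d1:-→d2:-→d3:-→d4:-→d5:-→d6:-→d7:-→d8:-→d9:-→d10:-→d11:-→d12:-→d13:-→d14:-→d15:H0 -> H0
  + 0.0.0.0/0 (H2) depth=0
  lookup 250.130.12.237: bits 111110101000001 walk d0:H2→d1:-→d2:-→d3:-→d4:-→d5:-→d6:-→d7:-→d8:-→d9:-→d10:-→d11:-→d12:-→d13:-→d14:-→d15:H0 -> H0
  lookup 0.0.0.195: bits 0 walk d0:H2→d1:H1 -> H1
  + 126.46.229.16/28 (H2) depth=28
  + 250.131.190.0/24 (H1) depth=24
  lookup 250.130.205.155: bits 111110101000001 walk d0:H2→d1:-→d2:-→d3:-→d4:-→d5:-→d6:-→d7:-→d8:-→d9:-→d10:-→d11:-→d12:-→d13:-→d14:-→d15:H0 -> H0
  + 250.131.190.40/30 (H1) depth=30
  lookup 250.131.190.41: bits 111110101000001110111110001010 walk d0:H2→d1:-→d2:-→d3:-→d4:-→d5:-→d6:-→d7:-→d8:-→d9:-→d10:-→d11:-→d12:-→d13:-→d14:-→d15:H0→d16:H2→d17:-→d18:-→d19:-→d20:-→d21:-→d22:-→d23:-→d24:H1→d25:-→d26:-→d27:-→d28:-→d29:-→d30:H1 -> H1
  + 0.0.0.0/0 (H2) depth=0
  + 250.130.0.0/15 (H1) depth=15
  + 126.32.0.0/12 (H2) depth=12
  lookup 250.131.0.28: bits 1111101010000011 walk d0:H2→d1:-→d2:-→d3:-→d4:-→d5:-→d6:-→d7:-→d8:-→d9:-→d10:-→d11:-→d12:-→d13:-→d14:-→d15:H1→d16:H2 -> H2
  + 250.131.190.32/27 (H0) depth=27
  lookup 198.71.165.124: bits 11 walk d0:H2→d1:-→d2:- -> H2
  + 250.0.0.0/8 (H0) depth=8
  - 250.0.0.0/8 clear@8
  + 126.32.0.0/12 (H0) depth=12
  - 250.131.190.0/24 clear@24

== LOOKUPS ==
["H1","H1","H1","H0","H0","H0","H1","H2","H1","H0","H0","H0","H1","H0","H1","H2","H2"]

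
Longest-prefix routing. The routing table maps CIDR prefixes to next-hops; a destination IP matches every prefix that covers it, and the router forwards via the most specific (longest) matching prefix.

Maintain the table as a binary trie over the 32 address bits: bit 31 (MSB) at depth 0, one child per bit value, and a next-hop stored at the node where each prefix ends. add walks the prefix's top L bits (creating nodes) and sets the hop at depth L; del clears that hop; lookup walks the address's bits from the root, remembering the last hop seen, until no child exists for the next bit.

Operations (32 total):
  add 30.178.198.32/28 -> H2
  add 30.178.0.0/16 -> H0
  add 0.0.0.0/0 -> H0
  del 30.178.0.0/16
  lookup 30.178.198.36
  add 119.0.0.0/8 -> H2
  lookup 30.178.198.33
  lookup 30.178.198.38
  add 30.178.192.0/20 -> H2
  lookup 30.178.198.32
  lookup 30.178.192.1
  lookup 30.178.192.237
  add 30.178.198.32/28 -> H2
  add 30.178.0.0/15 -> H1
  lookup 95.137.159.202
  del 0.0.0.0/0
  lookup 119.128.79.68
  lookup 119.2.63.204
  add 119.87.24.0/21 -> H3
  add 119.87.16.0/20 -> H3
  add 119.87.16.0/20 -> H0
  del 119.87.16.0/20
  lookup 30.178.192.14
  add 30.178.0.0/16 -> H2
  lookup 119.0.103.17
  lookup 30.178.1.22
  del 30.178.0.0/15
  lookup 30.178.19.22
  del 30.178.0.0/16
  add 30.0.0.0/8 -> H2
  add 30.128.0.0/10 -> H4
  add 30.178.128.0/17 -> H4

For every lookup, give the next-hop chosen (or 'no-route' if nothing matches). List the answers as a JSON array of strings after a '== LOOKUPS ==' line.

Apply in order:
  + 30.178.198.32/28 (H2) depth=28
  + 30.178.0.0/16 (H0) depth=16
  + 0.0.0.0/0 (H0) depth=0
  del 30.178.0.0/16 (clear depth 16)
  ? 30.178.198.36  path d0:H0→d1:-→d2:-→d3:-→d4:-→d5:-→d6:-→d7:-→d8:-→d9:-→d10:-→d11:-→d12:-→d13:-→d14:-→d15:-→d16:-→d17:-→d18:-→d19:-→d20:-→d21:-→d22:-→d23:-→d24:-→d25:-→d26:-→d27:-→d28:H2  best=H2
  + 119.0.0.0/8 (H2) depth=8
  ? 30.178.198.33  path d0:H0→d1:-→d2:-→d3:-→d4:-→d5:-→d6:-→d7:-→d8:-→d9:-→d10:-→d11:-→d12:-→d13:-→d14:-→d15:-→d16:-→d17:-→d18:-→d19:-→d20:-→d21:-→d22:-→d23:-→d24:-→d25:-→d26:-→d27:-→d28:H2  best=H2
  ? 30.178.198.38  path d0:H0→d1:-→d2:-→d3:-→d4:-→d5:-→d6:-→d7:-→d8:-→d9:-→d10:-→d11:-→d12:-→d13:-→d14:-→d15:-→d16:-→d17:-→d18:-→d19:-→d20:-→d21:-→d22:-→d23:-→d24:-→d25:-→d26:-→d27:-→d28:H2  best=H2
  + 30.178.192.0/20 (H2) depth=20
  ? 30.178.198.32  path d0:H0→d1:-→d2:-→d3:-→d4:-→d5:-→d6:-→d7:-→d8:-→d9:-→d10:-→d11:-→d12:-→d13:-→d14:-→d15:-→d16:-→d17:-→d18:-→d19:-→d20:H2→d21:-→d22:-→d23:-→d24:-→d25:-→d26:-→d27:-→d28:H2  best=H2
  ? 30.178.192.1  path d0:H0→d1:-→d2:-→d3:-→d4:-→d5:-→d6:-→d7:-→d8:-→d9:-→d10:-→d11:-→d12:-→d13:-→d14:-→d15:-→d16:-→d17:-→d18:-→d19:-→d20:H2→d21:-  best=H2
  ? 30.178.192.237  path d0:H0→d1:-→d2:-→d3:-→d4:-→d5:-→d6:-→d7:-→d8:-→d9:-→d10:-→d11:-→d12:-→d13:-→d14:-→d15:-→d16:-→d17:-→d18:-→d19:-→d20:H2→d21:-  best=H2
  + 30.178.198.32/28 (H2) depth=28
  + 30.178.0.0/15 (H1) depth=15
  ? 95.137.159.202  path d0:H0→d1:-→d2:-  best=H0
  del 0.0.0.0/0 (clear depth 0)
  ? 119.128.79.68  path d0:-→d1:-→d2:-→d3:-→d4:-→d5:-→d6:-→d7:-→d8:H2  best=H2
  ? 119.2.63.204  path d0:-→d1:-→d2:-→d3:-→d4:-→d5:-→d6:-→d7:-→d8:H2  best=H2
  + 119.87.24.0/21 (H3) depth=21
  + 119.87.16.0/20 (H3) depth=20
  + 119.87.16.0/20 (H0) depth=20
  del 119.87.16.0/20 (clear depth 20)
  ? 30.178.192.14  path d0:-→d1:-→d2:-→d3:-→d4:-→d5:-→d6:-→d7:-→d8:-→d9:-→d10:-→d11:-→d12:-→d13:-→d14:-→d15:H1→d16:-→d17:-→d18:-→d19:-→d20:H2→d21:-  best=H2
  + 30.178.0.0/16 (H2) depth=16
  ? 119.0.103.17  path d0:-→d1:-→d2:-→d3:-→d4:-→d5:-→d6:-→d7:-→d8:H2→d9:-  best=H2
  ? 30.178.1.22  path d0:-→d1:-→d2:-→d3:-→d4:-→d5:-→d6:-→d7:-→d8:-→d9:-→d10:-→d11:-→d12:-→d13:-→d14:-→d15:H1→d16:H2  best=H2
  del 30.178.0.0/15 (clear depth 15)
  ? 30.178.19.22  path d0:-→d1:-→d2:-→d3:-→d4:-→d5:-→d6:-→d7:-→d8:-→d9:-→d10:-→d11:-→d12:-→d13:-→d14:-→d15:-→d16:H2  best=H2
  del 30.178.0.0/16 (clear depth 16)
  + 30.0.0.0/8 (H2) depth=8
  + 30.128.0.0/10 (H4) depth=10
  + 30.178.128.0/17 (H4) depth=17

== LOOKUPS ==
["H2","H2","H2","H2","H2","H2","H0","H2","H2","H2","H2","H2","H2"]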